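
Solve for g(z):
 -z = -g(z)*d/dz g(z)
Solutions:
 g(z) = -sqrt(C1 + z^2)
 g(z) = sqrt(C1 + z^2)


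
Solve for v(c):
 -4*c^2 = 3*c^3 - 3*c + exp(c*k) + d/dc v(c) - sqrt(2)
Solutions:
 v(c) = C1 - 3*c^4/4 - 4*c^3/3 + 3*c^2/2 + sqrt(2)*c - exp(c*k)/k


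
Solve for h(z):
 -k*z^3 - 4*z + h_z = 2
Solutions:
 h(z) = C1 + k*z^4/4 + 2*z^2 + 2*z


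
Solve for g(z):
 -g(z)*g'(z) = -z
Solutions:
 g(z) = -sqrt(C1 + z^2)
 g(z) = sqrt(C1 + z^2)


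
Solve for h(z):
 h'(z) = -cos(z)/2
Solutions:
 h(z) = C1 - sin(z)/2


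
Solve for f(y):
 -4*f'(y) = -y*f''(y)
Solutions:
 f(y) = C1 + C2*y^5


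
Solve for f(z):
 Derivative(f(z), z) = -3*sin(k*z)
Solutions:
 f(z) = C1 + 3*cos(k*z)/k


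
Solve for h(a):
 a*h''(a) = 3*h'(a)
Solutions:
 h(a) = C1 + C2*a^4


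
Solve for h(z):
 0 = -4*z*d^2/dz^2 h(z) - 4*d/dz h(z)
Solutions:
 h(z) = C1 + C2*log(z)


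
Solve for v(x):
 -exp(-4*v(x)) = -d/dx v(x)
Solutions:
 v(x) = log(-I*(C1 + 4*x)^(1/4))
 v(x) = log(I*(C1 + 4*x)^(1/4))
 v(x) = log(-(C1 + 4*x)^(1/4))
 v(x) = log(C1 + 4*x)/4


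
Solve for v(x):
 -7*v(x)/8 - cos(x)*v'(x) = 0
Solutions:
 v(x) = C1*(sin(x) - 1)^(7/16)/(sin(x) + 1)^(7/16)


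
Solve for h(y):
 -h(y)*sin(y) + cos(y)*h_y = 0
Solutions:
 h(y) = C1/cos(y)


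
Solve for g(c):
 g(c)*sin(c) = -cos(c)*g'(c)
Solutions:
 g(c) = C1*cos(c)


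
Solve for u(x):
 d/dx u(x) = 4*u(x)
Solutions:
 u(x) = C1*exp(4*x)


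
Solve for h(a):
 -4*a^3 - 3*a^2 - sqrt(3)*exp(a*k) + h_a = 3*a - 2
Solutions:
 h(a) = C1 + a^4 + a^3 + 3*a^2/2 - 2*a + sqrt(3)*exp(a*k)/k


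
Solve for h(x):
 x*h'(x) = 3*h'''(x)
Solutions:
 h(x) = C1 + Integral(C2*airyai(3^(2/3)*x/3) + C3*airybi(3^(2/3)*x/3), x)


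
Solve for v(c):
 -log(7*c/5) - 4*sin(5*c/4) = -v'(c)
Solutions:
 v(c) = C1 + c*log(c) - c*log(5) - c + c*log(7) - 16*cos(5*c/4)/5


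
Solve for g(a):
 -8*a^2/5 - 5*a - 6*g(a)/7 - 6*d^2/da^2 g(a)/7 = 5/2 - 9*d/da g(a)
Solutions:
 g(a) = C1*exp(a*(21 - 5*sqrt(17))/4) + C2*exp(a*(5*sqrt(17) + 21)/4) - 28*a^2/15 - 1351*a/30 - 14161/30


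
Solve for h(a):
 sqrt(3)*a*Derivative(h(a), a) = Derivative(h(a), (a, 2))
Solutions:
 h(a) = C1 + C2*erfi(sqrt(2)*3^(1/4)*a/2)


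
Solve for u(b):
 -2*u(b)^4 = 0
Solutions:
 u(b) = 0


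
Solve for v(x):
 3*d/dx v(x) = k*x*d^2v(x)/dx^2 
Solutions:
 v(x) = C1 + x^(((re(k) + 3)*re(k) + im(k)^2)/(re(k)^2 + im(k)^2))*(C2*sin(3*log(x)*Abs(im(k))/(re(k)^2 + im(k)^2)) + C3*cos(3*log(x)*im(k)/(re(k)^2 + im(k)^2)))


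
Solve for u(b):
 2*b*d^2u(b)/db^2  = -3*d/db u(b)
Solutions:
 u(b) = C1 + C2/sqrt(b)


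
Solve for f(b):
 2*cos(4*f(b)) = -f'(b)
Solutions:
 f(b) = -asin((C1 + exp(16*b))/(C1 - exp(16*b)))/4 + pi/4
 f(b) = asin((C1 + exp(16*b))/(C1 - exp(16*b)))/4


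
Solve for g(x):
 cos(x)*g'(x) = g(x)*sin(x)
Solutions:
 g(x) = C1/cos(x)


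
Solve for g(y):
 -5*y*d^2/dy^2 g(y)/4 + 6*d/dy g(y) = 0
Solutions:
 g(y) = C1 + C2*y^(29/5)


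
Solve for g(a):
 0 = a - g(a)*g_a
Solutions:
 g(a) = -sqrt(C1 + a^2)
 g(a) = sqrt(C1 + a^2)


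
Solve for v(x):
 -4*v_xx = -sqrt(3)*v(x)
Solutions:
 v(x) = C1*exp(-3^(1/4)*x/2) + C2*exp(3^(1/4)*x/2)


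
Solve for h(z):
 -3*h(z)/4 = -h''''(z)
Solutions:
 h(z) = C1*exp(-sqrt(2)*3^(1/4)*z/2) + C2*exp(sqrt(2)*3^(1/4)*z/2) + C3*sin(sqrt(2)*3^(1/4)*z/2) + C4*cos(sqrt(2)*3^(1/4)*z/2)


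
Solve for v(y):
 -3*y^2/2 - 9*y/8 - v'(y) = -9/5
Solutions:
 v(y) = C1 - y^3/2 - 9*y^2/16 + 9*y/5


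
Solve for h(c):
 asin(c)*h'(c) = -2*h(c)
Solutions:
 h(c) = C1*exp(-2*Integral(1/asin(c), c))


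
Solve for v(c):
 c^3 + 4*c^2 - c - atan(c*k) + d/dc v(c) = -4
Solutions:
 v(c) = C1 - c^4/4 - 4*c^3/3 + c^2/2 - 4*c + Piecewise((c*atan(c*k) - log(c^2*k^2 + 1)/(2*k), Ne(k, 0)), (0, True))


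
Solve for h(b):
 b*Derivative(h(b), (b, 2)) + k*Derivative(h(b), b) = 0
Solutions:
 h(b) = C1 + b^(1 - re(k))*(C2*sin(log(b)*Abs(im(k))) + C3*cos(log(b)*im(k)))


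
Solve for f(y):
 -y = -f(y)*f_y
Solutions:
 f(y) = -sqrt(C1 + y^2)
 f(y) = sqrt(C1 + y^2)


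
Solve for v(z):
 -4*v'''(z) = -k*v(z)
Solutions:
 v(z) = C1*exp(2^(1/3)*k^(1/3)*z/2) + C2*exp(2^(1/3)*k^(1/3)*z*(-1 + sqrt(3)*I)/4) + C3*exp(-2^(1/3)*k^(1/3)*z*(1 + sqrt(3)*I)/4)


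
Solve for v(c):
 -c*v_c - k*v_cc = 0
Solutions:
 v(c) = C1 + C2*sqrt(k)*erf(sqrt(2)*c*sqrt(1/k)/2)


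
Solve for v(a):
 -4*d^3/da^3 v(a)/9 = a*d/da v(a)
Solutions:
 v(a) = C1 + Integral(C2*airyai(-2^(1/3)*3^(2/3)*a/2) + C3*airybi(-2^(1/3)*3^(2/3)*a/2), a)


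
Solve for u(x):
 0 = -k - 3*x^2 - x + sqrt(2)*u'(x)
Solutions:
 u(x) = C1 + sqrt(2)*k*x/2 + sqrt(2)*x^3/2 + sqrt(2)*x^2/4


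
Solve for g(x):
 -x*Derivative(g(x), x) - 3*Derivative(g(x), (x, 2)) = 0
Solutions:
 g(x) = C1 + C2*erf(sqrt(6)*x/6)


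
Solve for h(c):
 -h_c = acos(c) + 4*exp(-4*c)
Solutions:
 h(c) = C1 - c*acos(c) + sqrt(1 - c^2) + exp(-4*c)


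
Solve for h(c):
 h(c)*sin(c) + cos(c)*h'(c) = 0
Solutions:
 h(c) = C1*cos(c)


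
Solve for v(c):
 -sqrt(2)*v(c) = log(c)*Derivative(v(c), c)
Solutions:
 v(c) = C1*exp(-sqrt(2)*li(c))


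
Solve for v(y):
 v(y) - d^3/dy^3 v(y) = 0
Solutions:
 v(y) = C3*exp(y) + (C1*sin(sqrt(3)*y/2) + C2*cos(sqrt(3)*y/2))*exp(-y/2)


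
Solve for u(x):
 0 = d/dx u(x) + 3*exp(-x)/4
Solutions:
 u(x) = C1 + 3*exp(-x)/4


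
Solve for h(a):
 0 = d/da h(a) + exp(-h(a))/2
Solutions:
 h(a) = log(C1 - a/2)


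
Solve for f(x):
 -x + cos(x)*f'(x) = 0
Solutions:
 f(x) = C1 + Integral(x/cos(x), x)


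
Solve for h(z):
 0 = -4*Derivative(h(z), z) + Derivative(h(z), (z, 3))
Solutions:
 h(z) = C1 + C2*exp(-2*z) + C3*exp(2*z)


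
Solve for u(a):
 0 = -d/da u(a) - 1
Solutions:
 u(a) = C1 - a


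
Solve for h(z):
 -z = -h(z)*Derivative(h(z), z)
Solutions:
 h(z) = -sqrt(C1 + z^2)
 h(z) = sqrt(C1 + z^2)


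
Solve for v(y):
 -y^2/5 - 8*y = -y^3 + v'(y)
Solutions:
 v(y) = C1 + y^4/4 - y^3/15 - 4*y^2


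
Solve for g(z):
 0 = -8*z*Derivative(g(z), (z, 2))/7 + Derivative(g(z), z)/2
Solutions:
 g(z) = C1 + C2*z^(23/16)


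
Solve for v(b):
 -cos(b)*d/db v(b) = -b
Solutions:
 v(b) = C1 + Integral(b/cos(b), b)


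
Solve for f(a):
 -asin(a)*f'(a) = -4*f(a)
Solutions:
 f(a) = C1*exp(4*Integral(1/asin(a), a))


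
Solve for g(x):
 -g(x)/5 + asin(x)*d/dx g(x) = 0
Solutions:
 g(x) = C1*exp(Integral(1/asin(x), x)/5)


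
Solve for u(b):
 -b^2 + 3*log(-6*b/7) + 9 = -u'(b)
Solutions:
 u(b) = C1 + b^3/3 - 3*b*log(-b) + 3*b*(-2 - log(6) + log(7))


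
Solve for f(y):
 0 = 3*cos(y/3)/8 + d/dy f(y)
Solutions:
 f(y) = C1 - 9*sin(y/3)/8


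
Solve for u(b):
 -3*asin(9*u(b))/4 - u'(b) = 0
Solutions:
 Integral(1/asin(9*_y), (_y, u(b))) = C1 - 3*b/4


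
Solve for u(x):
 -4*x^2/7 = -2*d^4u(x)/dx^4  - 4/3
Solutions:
 u(x) = C1 + C2*x + C3*x^2 + C4*x^3 + x^6/1260 - x^4/36


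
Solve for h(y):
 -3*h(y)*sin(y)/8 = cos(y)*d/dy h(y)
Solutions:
 h(y) = C1*cos(y)^(3/8)


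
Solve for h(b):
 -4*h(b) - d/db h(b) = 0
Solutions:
 h(b) = C1*exp(-4*b)


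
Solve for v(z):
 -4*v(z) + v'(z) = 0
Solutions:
 v(z) = C1*exp(4*z)


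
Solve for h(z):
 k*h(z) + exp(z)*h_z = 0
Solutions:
 h(z) = C1*exp(k*exp(-z))


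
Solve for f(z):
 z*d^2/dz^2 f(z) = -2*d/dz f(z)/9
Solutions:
 f(z) = C1 + C2*z^(7/9)


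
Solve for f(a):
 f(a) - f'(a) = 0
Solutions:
 f(a) = C1*exp(a)


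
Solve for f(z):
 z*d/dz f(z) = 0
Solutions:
 f(z) = C1


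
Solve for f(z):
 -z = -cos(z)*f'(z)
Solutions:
 f(z) = C1 + Integral(z/cos(z), z)


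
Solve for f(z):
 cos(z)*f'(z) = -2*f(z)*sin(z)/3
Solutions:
 f(z) = C1*cos(z)^(2/3)


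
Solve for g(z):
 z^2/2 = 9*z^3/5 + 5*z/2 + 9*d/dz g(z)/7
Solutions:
 g(z) = C1 - 7*z^4/20 + 7*z^3/54 - 35*z^2/36


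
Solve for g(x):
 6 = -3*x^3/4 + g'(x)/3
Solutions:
 g(x) = C1 + 9*x^4/16 + 18*x


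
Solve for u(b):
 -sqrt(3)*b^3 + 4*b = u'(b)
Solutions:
 u(b) = C1 - sqrt(3)*b^4/4 + 2*b^2


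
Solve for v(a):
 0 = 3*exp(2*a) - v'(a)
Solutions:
 v(a) = C1 + 3*exp(2*a)/2


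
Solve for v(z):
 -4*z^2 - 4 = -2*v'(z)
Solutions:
 v(z) = C1 + 2*z^3/3 + 2*z


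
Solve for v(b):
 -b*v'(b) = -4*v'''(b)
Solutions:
 v(b) = C1 + Integral(C2*airyai(2^(1/3)*b/2) + C3*airybi(2^(1/3)*b/2), b)


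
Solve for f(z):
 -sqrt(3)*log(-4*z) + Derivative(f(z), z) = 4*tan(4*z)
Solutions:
 f(z) = C1 + sqrt(3)*z*(log(-z) - 1) + 2*sqrt(3)*z*log(2) - log(cos(4*z))


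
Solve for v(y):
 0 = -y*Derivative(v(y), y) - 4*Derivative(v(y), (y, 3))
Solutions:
 v(y) = C1 + Integral(C2*airyai(-2^(1/3)*y/2) + C3*airybi(-2^(1/3)*y/2), y)


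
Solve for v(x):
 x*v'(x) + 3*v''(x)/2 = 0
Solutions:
 v(x) = C1 + C2*erf(sqrt(3)*x/3)


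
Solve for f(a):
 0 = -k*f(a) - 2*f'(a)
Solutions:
 f(a) = C1*exp(-a*k/2)


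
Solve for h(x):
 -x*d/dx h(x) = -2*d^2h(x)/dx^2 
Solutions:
 h(x) = C1 + C2*erfi(x/2)


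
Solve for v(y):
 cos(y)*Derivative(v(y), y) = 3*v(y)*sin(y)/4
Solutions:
 v(y) = C1/cos(y)^(3/4)


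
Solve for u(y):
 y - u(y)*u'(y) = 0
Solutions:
 u(y) = -sqrt(C1 + y^2)
 u(y) = sqrt(C1 + y^2)


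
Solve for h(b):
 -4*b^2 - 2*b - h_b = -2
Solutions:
 h(b) = C1 - 4*b^3/3 - b^2 + 2*b


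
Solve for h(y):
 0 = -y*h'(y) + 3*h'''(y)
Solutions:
 h(y) = C1 + Integral(C2*airyai(3^(2/3)*y/3) + C3*airybi(3^(2/3)*y/3), y)


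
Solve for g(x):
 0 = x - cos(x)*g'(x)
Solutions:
 g(x) = C1 + Integral(x/cos(x), x)


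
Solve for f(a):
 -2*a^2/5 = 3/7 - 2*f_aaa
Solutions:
 f(a) = C1 + C2*a + C3*a^2 + a^5/300 + a^3/28


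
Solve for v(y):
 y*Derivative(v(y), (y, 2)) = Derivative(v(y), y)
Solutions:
 v(y) = C1 + C2*y^2


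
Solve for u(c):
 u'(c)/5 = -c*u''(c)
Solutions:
 u(c) = C1 + C2*c^(4/5)


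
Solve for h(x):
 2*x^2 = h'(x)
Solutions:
 h(x) = C1 + 2*x^3/3


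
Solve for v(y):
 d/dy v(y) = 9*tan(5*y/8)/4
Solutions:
 v(y) = C1 - 18*log(cos(5*y/8))/5


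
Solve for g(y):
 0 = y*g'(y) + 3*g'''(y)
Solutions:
 g(y) = C1 + Integral(C2*airyai(-3^(2/3)*y/3) + C3*airybi(-3^(2/3)*y/3), y)


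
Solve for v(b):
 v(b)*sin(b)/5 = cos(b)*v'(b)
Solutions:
 v(b) = C1/cos(b)^(1/5)


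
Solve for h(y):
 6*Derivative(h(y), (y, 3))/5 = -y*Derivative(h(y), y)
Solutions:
 h(y) = C1 + Integral(C2*airyai(-5^(1/3)*6^(2/3)*y/6) + C3*airybi(-5^(1/3)*6^(2/3)*y/6), y)


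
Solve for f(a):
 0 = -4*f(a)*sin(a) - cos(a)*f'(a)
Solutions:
 f(a) = C1*cos(a)^4


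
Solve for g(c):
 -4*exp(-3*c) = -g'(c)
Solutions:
 g(c) = C1 - 4*exp(-3*c)/3


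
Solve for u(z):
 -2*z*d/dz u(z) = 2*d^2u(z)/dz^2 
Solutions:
 u(z) = C1 + C2*erf(sqrt(2)*z/2)


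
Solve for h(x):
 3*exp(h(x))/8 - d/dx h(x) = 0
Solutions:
 h(x) = log(-1/(C1 + 3*x)) + 3*log(2)


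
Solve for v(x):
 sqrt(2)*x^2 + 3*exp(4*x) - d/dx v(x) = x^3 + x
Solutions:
 v(x) = C1 - x^4/4 + sqrt(2)*x^3/3 - x^2/2 + 3*exp(4*x)/4


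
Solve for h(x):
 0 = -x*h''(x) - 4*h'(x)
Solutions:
 h(x) = C1 + C2/x^3


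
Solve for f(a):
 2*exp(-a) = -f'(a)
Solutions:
 f(a) = C1 + 2*exp(-a)


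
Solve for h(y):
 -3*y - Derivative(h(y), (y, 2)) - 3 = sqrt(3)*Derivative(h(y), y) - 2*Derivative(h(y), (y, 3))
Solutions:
 h(y) = C1 + C2*exp(y*(1 - sqrt(1 + 8*sqrt(3)))/4) + C3*exp(y*(1 + sqrt(1 + 8*sqrt(3)))/4) - sqrt(3)*y^2/2 - sqrt(3)*y + y


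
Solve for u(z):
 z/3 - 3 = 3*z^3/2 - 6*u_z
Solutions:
 u(z) = C1 + z^4/16 - z^2/36 + z/2


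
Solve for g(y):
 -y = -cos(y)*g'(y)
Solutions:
 g(y) = C1 + Integral(y/cos(y), y)


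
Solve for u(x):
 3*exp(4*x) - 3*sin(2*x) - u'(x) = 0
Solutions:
 u(x) = C1 + 3*exp(4*x)/4 + 3*cos(2*x)/2


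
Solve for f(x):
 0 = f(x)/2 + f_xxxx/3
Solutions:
 f(x) = (C1*sin(6^(1/4)*x/2) + C2*cos(6^(1/4)*x/2))*exp(-6^(1/4)*x/2) + (C3*sin(6^(1/4)*x/2) + C4*cos(6^(1/4)*x/2))*exp(6^(1/4)*x/2)


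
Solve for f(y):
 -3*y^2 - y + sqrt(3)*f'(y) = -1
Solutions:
 f(y) = C1 + sqrt(3)*y^3/3 + sqrt(3)*y^2/6 - sqrt(3)*y/3


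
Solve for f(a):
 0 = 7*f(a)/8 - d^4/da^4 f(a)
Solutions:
 f(a) = C1*exp(-14^(1/4)*a/2) + C2*exp(14^(1/4)*a/2) + C3*sin(14^(1/4)*a/2) + C4*cos(14^(1/4)*a/2)


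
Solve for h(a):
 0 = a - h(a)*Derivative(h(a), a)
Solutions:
 h(a) = -sqrt(C1 + a^2)
 h(a) = sqrt(C1 + a^2)


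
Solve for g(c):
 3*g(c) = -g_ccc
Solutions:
 g(c) = C3*exp(-3^(1/3)*c) + (C1*sin(3^(5/6)*c/2) + C2*cos(3^(5/6)*c/2))*exp(3^(1/3)*c/2)


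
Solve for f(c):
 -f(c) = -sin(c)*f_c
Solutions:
 f(c) = C1*sqrt(cos(c) - 1)/sqrt(cos(c) + 1)


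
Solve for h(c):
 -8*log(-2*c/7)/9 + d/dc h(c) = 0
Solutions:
 h(c) = C1 + 8*c*log(-c)/9 + 8*c*(-log(7) - 1 + log(2))/9


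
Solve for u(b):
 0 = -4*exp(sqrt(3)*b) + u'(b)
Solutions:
 u(b) = C1 + 4*sqrt(3)*exp(sqrt(3)*b)/3


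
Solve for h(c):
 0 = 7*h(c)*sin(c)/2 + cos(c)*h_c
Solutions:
 h(c) = C1*cos(c)^(7/2)


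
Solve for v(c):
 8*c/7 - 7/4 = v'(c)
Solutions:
 v(c) = C1 + 4*c^2/7 - 7*c/4


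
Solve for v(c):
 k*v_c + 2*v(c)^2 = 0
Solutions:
 v(c) = k/(C1*k + 2*c)


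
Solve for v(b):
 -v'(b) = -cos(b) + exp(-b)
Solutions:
 v(b) = C1 + sin(b) + exp(-b)


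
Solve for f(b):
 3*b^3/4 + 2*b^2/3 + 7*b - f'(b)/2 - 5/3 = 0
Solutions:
 f(b) = C1 + 3*b^4/8 + 4*b^3/9 + 7*b^2 - 10*b/3


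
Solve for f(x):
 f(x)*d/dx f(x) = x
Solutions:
 f(x) = -sqrt(C1 + x^2)
 f(x) = sqrt(C1 + x^2)


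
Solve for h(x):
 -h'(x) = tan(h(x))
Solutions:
 h(x) = pi - asin(C1*exp(-x))
 h(x) = asin(C1*exp(-x))


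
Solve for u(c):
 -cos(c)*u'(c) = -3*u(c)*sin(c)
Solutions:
 u(c) = C1/cos(c)^3


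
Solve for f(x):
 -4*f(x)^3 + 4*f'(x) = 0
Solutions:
 f(x) = -sqrt(2)*sqrt(-1/(C1 + x))/2
 f(x) = sqrt(2)*sqrt(-1/(C1 + x))/2


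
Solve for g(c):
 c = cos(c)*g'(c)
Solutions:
 g(c) = C1 + Integral(c/cos(c), c)


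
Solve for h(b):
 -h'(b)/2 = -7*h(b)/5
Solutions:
 h(b) = C1*exp(14*b/5)


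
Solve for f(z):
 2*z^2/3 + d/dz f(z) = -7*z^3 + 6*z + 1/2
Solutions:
 f(z) = C1 - 7*z^4/4 - 2*z^3/9 + 3*z^2 + z/2


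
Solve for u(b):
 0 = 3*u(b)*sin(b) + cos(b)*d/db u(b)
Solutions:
 u(b) = C1*cos(b)^3


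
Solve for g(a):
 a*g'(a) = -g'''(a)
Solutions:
 g(a) = C1 + Integral(C2*airyai(-a) + C3*airybi(-a), a)


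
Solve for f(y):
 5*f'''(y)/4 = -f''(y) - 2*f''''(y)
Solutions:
 f(y) = C1 + C2*y + (C3*sin(sqrt(103)*y/16) + C4*cos(sqrt(103)*y/16))*exp(-5*y/16)


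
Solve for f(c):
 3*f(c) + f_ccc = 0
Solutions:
 f(c) = C3*exp(-3^(1/3)*c) + (C1*sin(3^(5/6)*c/2) + C2*cos(3^(5/6)*c/2))*exp(3^(1/3)*c/2)


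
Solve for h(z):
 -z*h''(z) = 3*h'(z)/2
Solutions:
 h(z) = C1 + C2/sqrt(z)


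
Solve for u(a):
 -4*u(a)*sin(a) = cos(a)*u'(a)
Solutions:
 u(a) = C1*cos(a)^4


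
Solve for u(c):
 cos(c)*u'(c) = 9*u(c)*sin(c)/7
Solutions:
 u(c) = C1/cos(c)^(9/7)


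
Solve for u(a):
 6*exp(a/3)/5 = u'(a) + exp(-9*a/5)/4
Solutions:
 u(a) = C1 + 18*exp(a/3)/5 + 5*exp(-9*a/5)/36


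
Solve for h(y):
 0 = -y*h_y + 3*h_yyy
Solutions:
 h(y) = C1 + Integral(C2*airyai(3^(2/3)*y/3) + C3*airybi(3^(2/3)*y/3), y)


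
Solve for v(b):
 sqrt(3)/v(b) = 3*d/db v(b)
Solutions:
 v(b) = -sqrt(C1 + 6*sqrt(3)*b)/3
 v(b) = sqrt(C1 + 6*sqrt(3)*b)/3


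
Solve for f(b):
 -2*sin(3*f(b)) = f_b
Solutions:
 f(b) = -acos((-C1 - exp(12*b))/(C1 - exp(12*b)))/3 + 2*pi/3
 f(b) = acos((-C1 - exp(12*b))/(C1 - exp(12*b)))/3


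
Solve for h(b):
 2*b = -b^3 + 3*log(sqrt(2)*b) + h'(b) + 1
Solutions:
 h(b) = C1 + b^4/4 + b^2 - 3*b*log(b) - 3*b*log(2)/2 + 2*b


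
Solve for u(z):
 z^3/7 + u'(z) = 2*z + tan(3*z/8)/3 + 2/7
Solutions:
 u(z) = C1 - z^4/28 + z^2 + 2*z/7 - 8*log(cos(3*z/8))/9


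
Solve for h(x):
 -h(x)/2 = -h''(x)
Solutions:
 h(x) = C1*exp(-sqrt(2)*x/2) + C2*exp(sqrt(2)*x/2)


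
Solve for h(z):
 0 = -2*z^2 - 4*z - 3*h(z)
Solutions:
 h(z) = 2*z*(-z - 2)/3


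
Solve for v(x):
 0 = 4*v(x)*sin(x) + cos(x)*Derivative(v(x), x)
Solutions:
 v(x) = C1*cos(x)^4


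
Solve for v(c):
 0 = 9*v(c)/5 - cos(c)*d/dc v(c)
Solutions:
 v(c) = C1*(sin(c) + 1)^(9/10)/(sin(c) - 1)^(9/10)


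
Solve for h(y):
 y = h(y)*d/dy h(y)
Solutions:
 h(y) = -sqrt(C1 + y^2)
 h(y) = sqrt(C1 + y^2)


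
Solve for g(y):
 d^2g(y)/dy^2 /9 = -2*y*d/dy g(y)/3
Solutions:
 g(y) = C1 + C2*erf(sqrt(3)*y)


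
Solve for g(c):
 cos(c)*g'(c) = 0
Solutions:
 g(c) = C1


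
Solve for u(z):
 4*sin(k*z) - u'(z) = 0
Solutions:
 u(z) = C1 - 4*cos(k*z)/k


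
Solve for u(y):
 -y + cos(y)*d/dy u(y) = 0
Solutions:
 u(y) = C1 + Integral(y/cos(y), y)


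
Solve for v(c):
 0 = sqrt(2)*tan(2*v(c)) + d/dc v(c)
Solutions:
 v(c) = -asin(C1*exp(-2*sqrt(2)*c))/2 + pi/2
 v(c) = asin(C1*exp(-2*sqrt(2)*c))/2


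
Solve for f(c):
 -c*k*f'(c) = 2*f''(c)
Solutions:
 f(c) = Piecewise((-sqrt(pi)*C1*erf(c*sqrt(k)/2)/sqrt(k) - C2, (k > 0) | (k < 0)), (-C1*c - C2, True))


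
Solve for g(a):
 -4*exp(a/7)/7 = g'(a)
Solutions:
 g(a) = C1 - 4*exp(a/7)


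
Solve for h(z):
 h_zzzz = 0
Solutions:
 h(z) = C1 + C2*z + C3*z^2 + C4*z^3


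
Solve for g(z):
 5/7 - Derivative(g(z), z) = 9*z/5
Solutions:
 g(z) = C1 - 9*z^2/10 + 5*z/7


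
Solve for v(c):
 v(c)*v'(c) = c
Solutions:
 v(c) = -sqrt(C1 + c^2)
 v(c) = sqrt(C1 + c^2)


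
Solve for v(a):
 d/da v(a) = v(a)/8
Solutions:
 v(a) = C1*exp(a/8)


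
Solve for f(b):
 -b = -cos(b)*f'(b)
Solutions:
 f(b) = C1 + Integral(b/cos(b), b)


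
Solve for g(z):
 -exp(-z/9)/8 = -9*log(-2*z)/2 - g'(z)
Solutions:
 g(z) = C1 - 9*z*log(-z)/2 + 9*z*(1 - log(2))/2 - 9*exp(-z/9)/8


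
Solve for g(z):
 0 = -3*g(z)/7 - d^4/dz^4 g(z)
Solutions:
 g(z) = (C1*sin(sqrt(2)*3^(1/4)*7^(3/4)*z/14) + C2*cos(sqrt(2)*3^(1/4)*7^(3/4)*z/14))*exp(-sqrt(2)*3^(1/4)*7^(3/4)*z/14) + (C3*sin(sqrt(2)*3^(1/4)*7^(3/4)*z/14) + C4*cos(sqrt(2)*3^(1/4)*7^(3/4)*z/14))*exp(sqrt(2)*3^(1/4)*7^(3/4)*z/14)


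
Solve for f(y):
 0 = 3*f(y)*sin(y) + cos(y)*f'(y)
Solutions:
 f(y) = C1*cos(y)^3


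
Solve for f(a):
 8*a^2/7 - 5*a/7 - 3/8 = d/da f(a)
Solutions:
 f(a) = C1 + 8*a^3/21 - 5*a^2/14 - 3*a/8


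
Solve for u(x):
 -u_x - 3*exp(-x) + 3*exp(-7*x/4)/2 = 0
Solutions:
 u(x) = C1 + 3*exp(-x) - 6*exp(-7*x/4)/7


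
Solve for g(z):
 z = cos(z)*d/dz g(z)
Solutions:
 g(z) = C1 + Integral(z/cos(z), z)


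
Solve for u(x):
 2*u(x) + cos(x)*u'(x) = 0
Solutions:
 u(x) = C1*(sin(x) - 1)/(sin(x) + 1)


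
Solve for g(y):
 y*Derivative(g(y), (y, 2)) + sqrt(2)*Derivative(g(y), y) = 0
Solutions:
 g(y) = C1 + C2*y^(1 - sqrt(2))


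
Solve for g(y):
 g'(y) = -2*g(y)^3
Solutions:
 g(y) = -sqrt(2)*sqrt(-1/(C1 - 2*y))/2
 g(y) = sqrt(2)*sqrt(-1/(C1 - 2*y))/2


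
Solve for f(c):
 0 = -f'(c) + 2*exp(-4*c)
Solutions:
 f(c) = C1 - exp(-4*c)/2


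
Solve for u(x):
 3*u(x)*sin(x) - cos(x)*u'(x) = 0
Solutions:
 u(x) = C1/cos(x)^3


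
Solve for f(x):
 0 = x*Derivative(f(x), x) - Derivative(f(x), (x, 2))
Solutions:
 f(x) = C1 + C2*erfi(sqrt(2)*x/2)


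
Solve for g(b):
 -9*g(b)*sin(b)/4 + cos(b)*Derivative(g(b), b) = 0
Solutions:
 g(b) = C1/cos(b)^(9/4)


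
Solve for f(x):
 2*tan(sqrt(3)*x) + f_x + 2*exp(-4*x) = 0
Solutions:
 f(x) = C1 - sqrt(3)*log(tan(sqrt(3)*x)^2 + 1)/3 + exp(-4*x)/2


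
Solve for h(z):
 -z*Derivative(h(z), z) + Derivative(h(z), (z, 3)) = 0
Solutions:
 h(z) = C1 + Integral(C2*airyai(z) + C3*airybi(z), z)


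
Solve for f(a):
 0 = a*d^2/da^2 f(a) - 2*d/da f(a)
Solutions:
 f(a) = C1 + C2*a^3


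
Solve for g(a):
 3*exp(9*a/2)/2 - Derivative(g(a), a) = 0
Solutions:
 g(a) = C1 + exp(9*a/2)/3


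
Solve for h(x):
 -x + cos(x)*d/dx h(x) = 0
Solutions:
 h(x) = C1 + Integral(x/cos(x), x)


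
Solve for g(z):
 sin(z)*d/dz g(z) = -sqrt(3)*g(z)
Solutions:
 g(z) = C1*(cos(z) + 1)^(sqrt(3)/2)/(cos(z) - 1)^(sqrt(3)/2)


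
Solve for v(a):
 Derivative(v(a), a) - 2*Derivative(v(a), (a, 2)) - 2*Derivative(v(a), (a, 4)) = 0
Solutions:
 v(a) = C1 + C2*exp(6^(1/3)*a*(-(9 + sqrt(129))^(1/3) + 2*6^(1/3)/(9 + sqrt(129))^(1/3))/12)*sin(2^(1/3)*3^(1/6)*a*(6*2^(1/3)/(9 + sqrt(129))^(1/3) + 3^(2/3)*(9 + sqrt(129))^(1/3))/12) + C3*exp(6^(1/3)*a*(-(9 + sqrt(129))^(1/3) + 2*6^(1/3)/(9 + sqrt(129))^(1/3))/12)*cos(2^(1/3)*3^(1/6)*a*(6*2^(1/3)/(9 + sqrt(129))^(1/3) + 3^(2/3)*(9 + sqrt(129))^(1/3))/12) + C4*exp(-6^(1/3)*a*(-(9 + sqrt(129))^(1/3) + 2*6^(1/3)/(9 + sqrt(129))^(1/3))/6)


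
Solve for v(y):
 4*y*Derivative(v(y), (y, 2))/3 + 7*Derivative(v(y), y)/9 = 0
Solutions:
 v(y) = C1 + C2*y^(5/12)


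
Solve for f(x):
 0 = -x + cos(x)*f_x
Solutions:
 f(x) = C1 + Integral(x/cos(x), x)


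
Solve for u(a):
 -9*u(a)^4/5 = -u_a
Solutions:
 u(a) = 5^(1/3)*(-1/(C1 + 27*a))^(1/3)
 u(a) = 5^(1/3)*(-1/(C1 + 9*a))^(1/3)*(-3^(2/3) - 3*3^(1/6)*I)/6
 u(a) = 5^(1/3)*(-1/(C1 + 9*a))^(1/3)*(-3^(2/3) + 3*3^(1/6)*I)/6


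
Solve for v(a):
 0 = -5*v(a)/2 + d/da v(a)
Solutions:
 v(a) = C1*exp(5*a/2)


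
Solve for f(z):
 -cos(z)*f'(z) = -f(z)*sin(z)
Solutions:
 f(z) = C1/cos(z)


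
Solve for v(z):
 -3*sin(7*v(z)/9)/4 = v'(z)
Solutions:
 3*z/4 + 9*log(cos(7*v(z)/9) - 1)/14 - 9*log(cos(7*v(z)/9) + 1)/14 = C1


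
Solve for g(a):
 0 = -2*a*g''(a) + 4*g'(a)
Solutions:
 g(a) = C1 + C2*a^3


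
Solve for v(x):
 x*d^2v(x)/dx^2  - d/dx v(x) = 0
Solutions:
 v(x) = C1 + C2*x^2


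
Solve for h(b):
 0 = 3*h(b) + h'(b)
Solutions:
 h(b) = C1*exp(-3*b)


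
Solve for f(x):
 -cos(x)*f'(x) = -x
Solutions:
 f(x) = C1 + Integral(x/cos(x), x)


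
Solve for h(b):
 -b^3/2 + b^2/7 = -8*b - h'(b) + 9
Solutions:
 h(b) = C1 + b^4/8 - b^3/21 - 4*b^2 + 9*b


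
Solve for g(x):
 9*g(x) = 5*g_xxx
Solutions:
 g(x) = C3*exp(15^(2/3)*x/5) + (C1*sin(3*3^(1/6)*5^(2/3)*x/10) + C2*cos(3*3^(1/6)*5^(2/3)*x/10))*exp(-15^(2/3)*x/10)


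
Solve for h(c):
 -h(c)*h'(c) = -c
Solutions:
 h(c) = -sqrt(C1 + c^2)
 h(c) = sqrt(C1 + c^2)


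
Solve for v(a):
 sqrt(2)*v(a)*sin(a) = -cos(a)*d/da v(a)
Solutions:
 v(a) = C1*cos(a)^(sqrt(2))


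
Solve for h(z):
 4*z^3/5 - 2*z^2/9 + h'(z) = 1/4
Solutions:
 h(z) = C1 - z^4/5 + 2*z^3/27 + z/4


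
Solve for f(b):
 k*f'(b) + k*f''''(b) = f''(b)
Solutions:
 f(b) = C1 + C2*exp(2^(1/3)*b*(6^(1/3)*(sqrt(3)*sqrt(27 - 4/k^3) + 9)^(1/3)/12 - 2^(1/3)*3^(5/6)*I*(sqrt(3)*sqrt(27 - 4/k^3) + 9)^(1/3)/12 - 2/(k*(-3^(1/3) + 3^(5/6)*I)*(sqrt(3)*sqrt(27 - 4/k^3) + 9)^(1/3)))) + C3*exp(2^(1/3)*b*(6^(1/3)*(sqrt(3)*sqrt(27 - 4/k^3) + 9)^(1/3)/12 + 2^(1/3)*3^(5/6)*I*(sqrt(3)*sqrt(27 - 4/k^3) + 9)^(1/3)/12 + 2/(k*(3^(1/3) + 3^(5/6)*I)*(sqrt(3)*sqrt(27 - 4/k^3) + 9)^(1/3)))) + C4*exp(-6^(1/3)*b*(2^(1/3)*(sqrt(3)*sqrt(27 - 4/k^3) + 9)^(1/3) + 2*3^(1/3)/(k*(sqrt(3)*sqrt(27 - 4/k^3) + 9)^(1/3)))/6)


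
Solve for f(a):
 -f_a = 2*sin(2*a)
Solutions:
 f(a) = C1 + cos(2*a)


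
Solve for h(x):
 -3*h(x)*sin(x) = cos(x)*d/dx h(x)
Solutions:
 h(x) = C1*cos(x)^3


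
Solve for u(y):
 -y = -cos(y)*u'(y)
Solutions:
 u(y) = C1 + Integral(y/cos(y), y)


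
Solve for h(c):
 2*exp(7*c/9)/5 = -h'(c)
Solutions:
 h(c) = C1 - 18*exp(7*c/9)/35


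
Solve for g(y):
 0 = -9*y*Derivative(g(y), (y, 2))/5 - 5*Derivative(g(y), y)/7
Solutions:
 g(y) = C1 + C2*y^(38/63)


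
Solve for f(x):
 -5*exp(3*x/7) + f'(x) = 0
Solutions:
 f(x) = C1 + 35*exp(3*x/7)/3


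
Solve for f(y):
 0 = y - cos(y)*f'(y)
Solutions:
 f(y) = C1 + Integral(y/cos(y), y)


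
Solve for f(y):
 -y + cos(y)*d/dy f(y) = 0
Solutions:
 f(y) = C1 + Integral(y/cos(y), y)


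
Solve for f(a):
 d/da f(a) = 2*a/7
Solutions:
 f(a) = C1 + a^2/7


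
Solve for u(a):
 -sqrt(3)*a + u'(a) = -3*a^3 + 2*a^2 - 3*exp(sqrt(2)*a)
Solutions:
 u(a) = C1 - 3*a^4/4 + 2*a^3/3 + sqrt(3)*a^2/2 - 3*sqrt(2)*exp(sqrt(2)*a)/2


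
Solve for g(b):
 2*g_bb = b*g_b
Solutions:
 g(b) = C1 + C2*erfi(b/2)


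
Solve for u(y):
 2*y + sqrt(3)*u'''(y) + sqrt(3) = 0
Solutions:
 u(y) = C1 + C2*y + C3*y^2 - sqrt(3)*y^4/36 - y^3/6


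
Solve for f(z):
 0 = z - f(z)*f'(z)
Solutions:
 f(z) = -sqrt(C1 + z^2)
 f(z) = sqrt(C1 + z^2)


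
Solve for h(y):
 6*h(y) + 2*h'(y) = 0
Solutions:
 h(y) = C1*exp(-3*y)


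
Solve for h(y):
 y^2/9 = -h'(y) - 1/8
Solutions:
 h(y) = C1 - y^3/27 - y/8


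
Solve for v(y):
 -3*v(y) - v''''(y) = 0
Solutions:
 v(y) = (C1*sin(sqrt(2)*3^(1/4)*y/2) + C2*cos(sqrt(2)*3^(1/4)*y/2))*exp(-sqrt(2)*3^(1/4)*y/2) + (C3*sin(sqrt(2)*3^(1/4)*y/2) + C4*cos(sqrt(2)*3^(1/4)*y/2))*exp(sqrt(2)*3^(1/4)*y/2)


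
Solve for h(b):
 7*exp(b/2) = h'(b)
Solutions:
 h(b) = C1 + 14*exp(b/2)


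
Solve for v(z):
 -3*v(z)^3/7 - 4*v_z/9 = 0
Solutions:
 v(z) = -sqrt(14)*sqrt(-1/(C1 - 27*z))
 v(z) = sqrt(14)*sqrt(-1/(C1 - 27*z))


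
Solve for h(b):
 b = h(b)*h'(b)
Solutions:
 h(b) = -sqrt(C1 + b^2)
 h(b) = sqrt(C1 + b^2)


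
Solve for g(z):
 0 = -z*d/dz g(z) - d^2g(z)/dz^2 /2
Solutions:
 g(z) = C1 + C2*erf(z)


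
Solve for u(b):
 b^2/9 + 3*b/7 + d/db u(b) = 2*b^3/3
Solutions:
 u(b) = C1 + b^4/6 - b^3/27 - 3*b^2/14


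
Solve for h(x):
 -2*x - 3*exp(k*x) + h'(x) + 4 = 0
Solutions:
 h(x) = C1 + x^2 - 4*x + 3*exp(k*x)/k


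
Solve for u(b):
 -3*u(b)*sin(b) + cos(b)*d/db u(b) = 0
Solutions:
 u(b) = C1/cos(b)^3


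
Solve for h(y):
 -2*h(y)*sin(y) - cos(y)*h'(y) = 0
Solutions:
 h(y) = C1*cos(y)^2


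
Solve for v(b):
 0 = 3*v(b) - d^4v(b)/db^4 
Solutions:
 v(b) = C1*exp(-3^(1/4)*b) + C2*exp(3^(1/4)*b) + C3*sin(3^(1/4)*b) + C4*cos(3^(1/4)*b)


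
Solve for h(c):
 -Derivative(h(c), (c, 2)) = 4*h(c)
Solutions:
 h(c) = C1*sin(2*c) + C2*cos(2*c)


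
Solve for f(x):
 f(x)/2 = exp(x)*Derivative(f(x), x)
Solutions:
 f(x) = C1*exp(-exp(-x)/2)


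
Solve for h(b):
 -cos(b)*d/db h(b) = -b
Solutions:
 h(b) = C1 + Integral(b/cos(b), b)


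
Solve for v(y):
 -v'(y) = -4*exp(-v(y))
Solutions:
 v(y) = log(C1 + 4*y)


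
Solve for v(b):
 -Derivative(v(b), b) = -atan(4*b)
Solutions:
 v(b) = C1 + b*atan(4*b) - log(16*b^2 + 1)/8


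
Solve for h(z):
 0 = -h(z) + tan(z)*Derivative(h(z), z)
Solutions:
 h(z) = C1*sin(z)


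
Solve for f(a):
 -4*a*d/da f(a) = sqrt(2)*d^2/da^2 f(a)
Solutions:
 f(a) = C1 + C2*erf(2^(1/4)*a)


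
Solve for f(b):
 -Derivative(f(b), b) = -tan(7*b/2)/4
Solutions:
 f(b) = C1 - log(cos(7*b/2))/14


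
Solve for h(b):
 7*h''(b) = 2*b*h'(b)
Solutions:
 h(b) = C1 + C2*erfi(sqrt(7)*b/7)


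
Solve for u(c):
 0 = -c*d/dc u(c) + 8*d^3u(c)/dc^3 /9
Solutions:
 u(c) = C1 + Integral(C2*airyai(3^(2/3)*c/2) + C3*airybi(3^(2/3)*c/2), c)


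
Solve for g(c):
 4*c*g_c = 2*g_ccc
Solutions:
 g(c) = C1 + Integral(C2*airyai(2^(1/3)*c) + C3*airybi(2^(1/3)*c), c)


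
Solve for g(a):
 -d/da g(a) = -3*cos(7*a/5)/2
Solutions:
 g(a) = C1 + 15*sin(7*a/5)/14


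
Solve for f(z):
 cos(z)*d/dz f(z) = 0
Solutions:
 f(z) = C1


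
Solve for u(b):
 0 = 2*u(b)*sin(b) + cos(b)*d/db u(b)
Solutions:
 u(b) = C1*cos(b)^2


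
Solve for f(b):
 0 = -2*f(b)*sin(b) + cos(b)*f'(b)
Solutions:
 f(b) = C1/cos(b)^2


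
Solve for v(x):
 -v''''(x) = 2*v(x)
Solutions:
 v(x) = (C1*sin(2^(3/4)*x/2) + C2*cos(2^(3/4)*x/2))*exp(-2^(3/4)*x/2) + (C3*sin(2^(3/4)*x/2) + C4*cos(2^(3/4)*x/2))*exp(2^(3/4)*x/2)


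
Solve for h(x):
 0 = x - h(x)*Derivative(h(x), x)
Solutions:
 h(x) = -sqrt(C1 + x^2)
 h(x) = sqrt(C1 + x^2)


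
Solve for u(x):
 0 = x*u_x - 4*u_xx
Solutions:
 u(x) = C1 + C2*erfi(sqrt(2)*x/4)


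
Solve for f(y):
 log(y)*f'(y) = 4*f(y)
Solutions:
 f(y) = C1*exp(4*li(y))


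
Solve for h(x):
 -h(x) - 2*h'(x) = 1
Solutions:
 h(x) = C1*exp(-x/2) - 1


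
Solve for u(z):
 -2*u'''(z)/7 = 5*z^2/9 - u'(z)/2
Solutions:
 u(z) = C1 + C2*exp(-sqrt(7)*z/2) + C3*exp(sqrt(7)*z/2) + 10*z^3/27 + 80*z/63


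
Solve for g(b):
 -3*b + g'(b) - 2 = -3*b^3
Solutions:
 g(b) = C1 - 3*b^4/4 + 3*b^2/2 + 2*b


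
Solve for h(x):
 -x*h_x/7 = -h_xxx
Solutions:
 h(x) = C1 + Integral(C2*airyai(7^(2/3)*x/7) + C3*airybi(7^(2/3)*x/7), x)


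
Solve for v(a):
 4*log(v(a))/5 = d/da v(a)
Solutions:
 li(v(a)) = C1 + 4*a/5


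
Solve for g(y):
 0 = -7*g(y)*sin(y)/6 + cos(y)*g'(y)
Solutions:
 g(y) = C1/cos(y)^(7/6)


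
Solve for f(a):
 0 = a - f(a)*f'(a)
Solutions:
 f(a) = -sqrt(C1 + a^2)
 f(a) = sqrt(C1 + a^2)


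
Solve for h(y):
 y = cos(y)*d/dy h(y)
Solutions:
 h(y) = C1 + Integral(y/cos(y), y)


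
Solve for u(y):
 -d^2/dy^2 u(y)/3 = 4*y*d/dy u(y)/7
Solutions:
 u(y) = C1 + C2*erf(sqrt(42)*y/7)


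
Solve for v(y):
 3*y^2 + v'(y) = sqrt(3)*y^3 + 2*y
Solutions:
 v(y) = C1 + sqrt(3)*y^4/4 - y^3 + y^2


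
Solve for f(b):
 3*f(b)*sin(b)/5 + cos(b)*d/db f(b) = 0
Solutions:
 f(b) = C1*cos(b)^(3/5)


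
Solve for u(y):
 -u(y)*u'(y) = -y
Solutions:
 u(y) = -sqrt(C1 + y^2)
 u(y) = sqrt(C1 + y^2)


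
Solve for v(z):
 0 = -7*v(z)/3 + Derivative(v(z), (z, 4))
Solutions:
 v(z) = C1*exp(-3^(3/4)*7^(1/4)*z/3) + C2*exp(3^(3/4)*7^(1/4)*z/3) + C3*sin(3^(3/4)*7^(1/4)*z/3) + C4*cos(3^(3/4)*7^(1/4)*z/3)


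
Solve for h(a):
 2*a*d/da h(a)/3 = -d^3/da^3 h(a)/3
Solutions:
 h(a) = C1 + Integral(C2*airyai(-2^(1/3)*a) + C3*airybi(-2^(1/3)*a), a)


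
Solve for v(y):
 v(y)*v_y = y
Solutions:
 v(y) = -sqrt(C1 + y^2)
 v(y) = sqrt(C1 + y^2)


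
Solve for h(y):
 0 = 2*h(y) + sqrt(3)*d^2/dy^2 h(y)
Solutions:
 h(y) = C1*sin(sqrt(2)*3^(3/4)*y/3) + C2*cos(sqrt(2)*3^(3/4)*y/3)


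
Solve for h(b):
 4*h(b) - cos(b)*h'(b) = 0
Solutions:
 h(b) = C1*(sin(b)^2 + 2*sin(b) + 1)/(sin(b)^2 - 2*sin(b) + 1)


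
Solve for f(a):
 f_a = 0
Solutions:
 f(a) = C1


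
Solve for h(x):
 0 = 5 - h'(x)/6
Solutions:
 h(x) = C1 + 30*x


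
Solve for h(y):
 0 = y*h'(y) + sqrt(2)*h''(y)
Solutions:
 h(y) = C1 + C2*erf(2^(1/4)*y/2)


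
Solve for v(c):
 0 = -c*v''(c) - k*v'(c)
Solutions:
 v(c) = C1 + c^(1 - re(k))*(C2*sin(log(c)*Abs(im(k))) + C3*cos(log(c)*im(k)))


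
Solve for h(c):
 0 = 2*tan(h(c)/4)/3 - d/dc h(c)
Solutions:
 h(c) = -4*asin(C1*exp(c/6)) + 4*pi
 h(c) = 4*asin(C1*exp(c/6))


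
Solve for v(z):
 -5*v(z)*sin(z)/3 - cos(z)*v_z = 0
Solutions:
 v(z) = C1*cos(z)^(5/3)


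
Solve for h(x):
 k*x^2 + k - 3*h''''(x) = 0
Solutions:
 h(x) = C1 + C2*x + C3*x^2 + C4*x^3 + k*x^6/1080 + k*x^4/72


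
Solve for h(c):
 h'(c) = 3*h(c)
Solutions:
 h(c) = C1*exp(3*c)


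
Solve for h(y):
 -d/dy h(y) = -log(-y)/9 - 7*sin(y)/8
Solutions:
 h(y) = C1 + y*log(-y)/9 - y/9 - 7*cos(y)/8


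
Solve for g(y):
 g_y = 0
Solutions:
 g(y) = C1


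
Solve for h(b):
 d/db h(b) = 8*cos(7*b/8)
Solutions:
 h(b) = C1 + 64*sin(7*b/8)/7


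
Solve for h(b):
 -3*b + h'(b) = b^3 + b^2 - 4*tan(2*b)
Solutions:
 h(b) = C1 + b^4/4 + b^3/3 + 3*b^2/2 + 2*log(cos(2*b))


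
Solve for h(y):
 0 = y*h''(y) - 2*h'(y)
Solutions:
 h(y) = C1 + C2*y^3


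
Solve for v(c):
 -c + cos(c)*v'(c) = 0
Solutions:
 v(c) = C1 + Integral(c/cos(c), c)


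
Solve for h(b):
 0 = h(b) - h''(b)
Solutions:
 h(b) = C1*exp(-b) + C2*exp(b)


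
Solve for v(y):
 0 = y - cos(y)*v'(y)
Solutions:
 v(y) = C1 + Integral(y/cos(y), y)


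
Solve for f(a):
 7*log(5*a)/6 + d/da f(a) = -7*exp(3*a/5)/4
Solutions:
 f(a) = C1 - 7*a*log(a)/6 + 7*a*(1 - log(5))/6 - 35*exp(3*a/5)/12


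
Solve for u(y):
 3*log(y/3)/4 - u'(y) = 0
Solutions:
 u(y) = C1 + 3*y*log(y)/4 - 3*y*log(3)/4 - 3*y/4


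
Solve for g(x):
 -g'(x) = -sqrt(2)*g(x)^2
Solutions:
 g(x) = -1/(C1 + sqrt(2)*x)


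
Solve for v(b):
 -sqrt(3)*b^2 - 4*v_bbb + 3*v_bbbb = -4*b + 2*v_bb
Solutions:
 v(b) = C1 + C2*b + C3*exp(b*(2 - sqrt(10))/3) + C4*exp(b*(2 + sqrt(10))/3) - sqrt(3)*b^4/24 + b^3*(1 + sqrt(3))/3 + b^2*(-11*sqrt(3)/4 - 2)


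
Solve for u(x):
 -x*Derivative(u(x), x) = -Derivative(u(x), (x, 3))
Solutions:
 u(x) = C1 + Integral(C2*airyai(x) + C3*airybi(x), x)


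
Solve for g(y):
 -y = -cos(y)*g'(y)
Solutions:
 g(y) = C1 + Integral(y/cos(y), y)


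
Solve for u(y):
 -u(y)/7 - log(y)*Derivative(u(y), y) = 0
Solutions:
 u(y) = C1*exp(-li(y)/7)


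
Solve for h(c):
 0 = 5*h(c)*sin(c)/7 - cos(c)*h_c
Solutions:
 h(c) = C1/cos(c)^(5/7)


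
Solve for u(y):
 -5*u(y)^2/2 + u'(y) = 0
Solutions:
 u(y) = -2/(C1 + 5*y)


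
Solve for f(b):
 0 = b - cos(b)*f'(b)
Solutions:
 f(b) = C1 + Integral(b/cos(b), b)


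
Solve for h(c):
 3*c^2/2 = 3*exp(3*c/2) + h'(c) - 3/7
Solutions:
 h(c) = C1 + c^3/2 + 3*c/7 - 2*exp(3*c/2)


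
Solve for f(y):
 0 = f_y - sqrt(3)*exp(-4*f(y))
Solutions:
 f(y) = log(-I*(C1 + 4*sqrt(3)*y)^(1/4))
 f(y) = log(I*(C1 + 4*sqrt(3)*y)^(1/4))
 f(y) = log(-(C1 + 4*sqrt(3)*y)^(1/4))
 f(y) = log(C1 + 4*sqrt(3)*y)/4


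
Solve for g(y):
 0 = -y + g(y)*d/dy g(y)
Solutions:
 g(y) = -sqrt(C1 + y^2)
 g(y) = sqrt(C1 + y^2)


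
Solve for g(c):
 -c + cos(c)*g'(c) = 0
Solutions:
 g(c) = C1 + Integral(c/cos(c), c)


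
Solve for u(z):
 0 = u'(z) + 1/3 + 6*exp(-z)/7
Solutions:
 u(z) = C1 - z/3 + 6*exp(-z)/7


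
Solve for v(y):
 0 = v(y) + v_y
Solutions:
 v(y) = C1*exp(-y)


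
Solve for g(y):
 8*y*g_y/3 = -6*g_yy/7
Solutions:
 g(y) = C1 + C2*erf(sqrt(14)*y/3)


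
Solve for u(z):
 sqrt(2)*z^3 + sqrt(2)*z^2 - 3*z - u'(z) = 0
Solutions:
 u(z) = C1 + sqrt(2)*z^4/4 + sqrt(2)*z^3/3 - 3*z^2/2


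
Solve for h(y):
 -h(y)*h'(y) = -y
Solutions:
 h(y) = -sqrt(C1 + y^2)
 h(y) = sqrt(C1 + y^2)


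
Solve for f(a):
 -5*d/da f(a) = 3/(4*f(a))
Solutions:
 f(a) = -sqrt(C1 - 30*a)/10
 f(a) = sqrt(C1 - 30*a)/10


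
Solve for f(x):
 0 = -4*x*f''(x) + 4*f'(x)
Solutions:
 f(x) = C1 + C2*x^2


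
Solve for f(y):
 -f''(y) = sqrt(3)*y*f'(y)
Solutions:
 f(y) = C1 + C2*erf(sqrt(2)*3^(1/4)*y/2)


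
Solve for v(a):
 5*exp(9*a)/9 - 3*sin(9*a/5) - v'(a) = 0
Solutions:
 v(a) = C1 + 5*exp(9*a)/81 + 5*cos(9*a/5)/3


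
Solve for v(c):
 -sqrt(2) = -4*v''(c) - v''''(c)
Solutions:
 v(c) = C1 + C2*c + C3*sin(2*c) + C4*cos(2*c) + sqrt(2)*c^2/8


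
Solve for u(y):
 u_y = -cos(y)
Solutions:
 u(y) = C1 - sin(y)


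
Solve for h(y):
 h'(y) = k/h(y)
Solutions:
 h(y) = -sqrt(C1 + 2*k*y)
 h(y) = sqrt(C1 + 2*k*y)


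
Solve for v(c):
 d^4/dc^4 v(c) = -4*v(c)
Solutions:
 v(c) = (C1*sin(c) + C2*cos(c))*exp(-c) + (C3*sin(c) + C4*cos(c))*exp(c)


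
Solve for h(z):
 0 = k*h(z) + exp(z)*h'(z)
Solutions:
 h(z) = C1*exp(k*exp(-z))


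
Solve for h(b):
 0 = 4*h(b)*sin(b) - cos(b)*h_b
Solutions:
 h(b) = C1/cos(b)^4


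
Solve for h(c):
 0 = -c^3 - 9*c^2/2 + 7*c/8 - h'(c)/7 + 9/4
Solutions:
 h(c) = C1 - 7*c^4/4 - 21*c^3/2 + 49*c^2/16 + 63*c/4


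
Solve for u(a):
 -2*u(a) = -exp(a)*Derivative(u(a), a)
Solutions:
 u(a) = C1*exp(-2*exp(-a))


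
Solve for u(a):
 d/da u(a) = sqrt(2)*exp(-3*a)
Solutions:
 u(a) = C1 - sqrt(2)*exp(-3*a)/3


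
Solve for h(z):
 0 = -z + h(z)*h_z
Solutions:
 h(z) = -sqrt(C1 + z^2)
 h(z) = sqrt(C1 + z^2)


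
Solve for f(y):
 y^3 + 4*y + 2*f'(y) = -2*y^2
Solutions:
 f(y) = C1 - y^4/8 - y^3/3 - y^2


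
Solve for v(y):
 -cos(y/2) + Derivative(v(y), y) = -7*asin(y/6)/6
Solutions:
 v(y) = C1 - 7*y*asin(y/6)/6 - 7*sqrt(36 - y^2)/6 + 2*sin(y/2)


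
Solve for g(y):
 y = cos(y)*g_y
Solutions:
 g(y) = C1 + Integral(y/cos(y), y)


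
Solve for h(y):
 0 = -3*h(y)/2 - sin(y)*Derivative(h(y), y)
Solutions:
 h(y) = C1*(cos(y) + 1)^(3/4)/(cos(y) - 1)^(3/4)


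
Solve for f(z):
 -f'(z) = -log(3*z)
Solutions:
 f(z) = C1 + z*log(z) - z + z*log(3)


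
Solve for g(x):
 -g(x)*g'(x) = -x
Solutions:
 g(x) = -sqrt(C1 + x^2)
 g(x) = sqrt(C1 + x^2)


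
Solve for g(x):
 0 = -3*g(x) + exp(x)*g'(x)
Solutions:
 g(x) = C1*exp(-3*exp(-x))


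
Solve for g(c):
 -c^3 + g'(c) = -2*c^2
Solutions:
 g(c) = C1 + c^4/4 - 2*c^3/3


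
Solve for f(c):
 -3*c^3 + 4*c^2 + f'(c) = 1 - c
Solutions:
 f(c) = C1 + 3*c^4/4 - 4*c^3/3 - c^2/2 + c


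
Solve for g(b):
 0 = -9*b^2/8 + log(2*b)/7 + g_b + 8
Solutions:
 g(b) = C1 + 3*b^3/8 - b*log(b)/7 - 55*b/7 - b*log(2)/7


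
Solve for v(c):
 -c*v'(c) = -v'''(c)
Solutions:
 v(c) = C1 + Integral(C2*airyai(c) + C3*airybi(c), c)


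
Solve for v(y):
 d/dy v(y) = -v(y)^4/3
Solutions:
 v(y) = (-1 - sqrt(3)*I)*(1/(C1 + y))^(1/3)/2
 v(y) = (-1 + sqrt(3)*I)*(1/(C1 + y))^(1/3)/2
 v(y) = (1/(C1 + y))^(1/3)


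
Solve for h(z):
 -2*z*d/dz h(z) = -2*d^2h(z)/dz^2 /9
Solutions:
 h(z) = C1 + C2*erfi(3*sqrt(2)*z/2)


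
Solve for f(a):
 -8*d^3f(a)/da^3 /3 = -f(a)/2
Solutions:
 f(a) = C3*exp(2^(2/3)*3^(1/3)*a/4) + (C1*sin(2^(2/3)*3^(5/6)*a/8) + C2*cos(2^(2/3)*3^(5/6)*a/8))*exp(-2^(2/3)*3^(1/3)*a/8)


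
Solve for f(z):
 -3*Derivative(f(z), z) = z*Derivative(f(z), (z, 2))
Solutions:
 f(z) = C1 + C2/z^2


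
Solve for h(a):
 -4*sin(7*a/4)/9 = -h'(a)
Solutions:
 h(a) = C1 - 16*cos(7*a/4)/63


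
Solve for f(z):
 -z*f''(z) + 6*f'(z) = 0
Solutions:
 f(z) = C1 + C2*z^7


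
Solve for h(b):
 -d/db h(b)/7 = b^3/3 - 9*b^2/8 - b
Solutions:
 h(b) = C1 - 7*b^4/12 + 21*b^3/8 + 7*b^2/2


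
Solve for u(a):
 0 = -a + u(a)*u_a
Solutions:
 u(a) = -sqrt(C1 + a^2)
 u(a) = sqrt(C1 + a^2)


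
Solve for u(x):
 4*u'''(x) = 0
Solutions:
 u(x) = C1 + C2*x + C3*x^2


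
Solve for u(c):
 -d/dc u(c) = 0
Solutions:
 u(c) = C1


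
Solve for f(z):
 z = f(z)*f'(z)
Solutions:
 f(z) = -sqrt(C1 + z^2)
 f(z) = sqrt(C1 + z^2)


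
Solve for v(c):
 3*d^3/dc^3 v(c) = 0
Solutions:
 v(c) = C1 + C2*c + C3*c^2


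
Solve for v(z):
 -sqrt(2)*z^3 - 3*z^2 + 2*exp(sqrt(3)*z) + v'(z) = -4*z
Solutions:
 v(z) = C1 + sqrt(2)*z^4/4 + z^3 - 2*z^2 - 2*sqrt(3)*exp(sqrt(3)*z)/3


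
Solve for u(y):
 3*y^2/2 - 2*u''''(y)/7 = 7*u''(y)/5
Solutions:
 u(y) = C1 + C2*y + C3*sin(7*sqrt(10)*y/10) + C4*cos(7*sqrt(10)*y/10) + 5*y^4/56 - 75*y^2/343


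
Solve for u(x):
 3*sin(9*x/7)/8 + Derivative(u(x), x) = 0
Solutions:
 u(x) = C1 + 7*cos(9*x/7)/24


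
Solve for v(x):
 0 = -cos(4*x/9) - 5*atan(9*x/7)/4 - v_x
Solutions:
 v(x) = C1 - 5*x*atan(9*x/7)/4 + 35*log(81*x^2 + 49)/72 - 9*sin(4*x/9)/4


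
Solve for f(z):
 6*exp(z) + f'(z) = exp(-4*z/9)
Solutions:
 f(z) = C1 - 6*exp(z) - 9*exp(-4*z/9)/4


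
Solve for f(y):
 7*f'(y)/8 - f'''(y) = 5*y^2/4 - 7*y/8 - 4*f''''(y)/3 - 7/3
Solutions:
 f(y) = C1 + C2*exp(y*((sqrt(399) + 20)^(-1/3) + 2 + (sqrt(399) + 20)^(1/3))/8)*sin(sqrt(3)*y*(-(sqrt(399) + 20)^(1/3) + (sqrt(399) + 20)^(-1/3))/8) + C3*exp(y*((sqrt(399) + 20)^(-1/3) + 2 + (sqrt(399) + 20)^(1/3))/8)*cos(sqrt(3)*y*(-(sqrt(399) + 20)^(1/3) + (sqrt(399) + 20)^(-1/3))/8) + C4*exp(y*(-(sqrt(399) + 20)^(1/3) - 1/(sqrt(399) + 20)^(1/3) + 1)/4) + 10*y^3/21 - y^2/2 + 88*y/147


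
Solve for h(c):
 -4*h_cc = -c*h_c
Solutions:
 h(c) = C1 + C2*erfi(sqrt(2)*c/4)


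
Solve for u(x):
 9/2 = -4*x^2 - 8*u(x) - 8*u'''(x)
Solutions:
 u(x) = C3*exp(-x) - x^2/2 + (C1*sin(sqrt(3)*x/2) + C2*cos(sqrt(3)*x/2))*exp(x/2) - 9/16


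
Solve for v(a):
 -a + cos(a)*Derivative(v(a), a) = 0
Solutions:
 v(a) = C1 + Integral(a/cos(a), a)
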